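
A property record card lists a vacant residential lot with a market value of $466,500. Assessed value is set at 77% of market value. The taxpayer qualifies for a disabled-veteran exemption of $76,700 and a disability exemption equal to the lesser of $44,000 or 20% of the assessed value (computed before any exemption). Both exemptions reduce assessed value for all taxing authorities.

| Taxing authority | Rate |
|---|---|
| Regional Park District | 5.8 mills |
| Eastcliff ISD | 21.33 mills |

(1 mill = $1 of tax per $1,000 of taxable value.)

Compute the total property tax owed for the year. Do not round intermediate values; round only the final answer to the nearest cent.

Assessed value = $466,500 × 0.77 = $359,205
Disability exemption = min($44,000, 20% × $359,205) = min($44,000, $71,841) = $44,000 (dollar cap binds)
Taxable value = $359,205 − $76,700 − $44,000 = $238,505
Regional Park District: $238,505 × 0.0058 = $1,383.329
Eastcliff ISD: $238,505 × 0.02133 = $5,087.31165
Total = $6,470.64065

$6,470.64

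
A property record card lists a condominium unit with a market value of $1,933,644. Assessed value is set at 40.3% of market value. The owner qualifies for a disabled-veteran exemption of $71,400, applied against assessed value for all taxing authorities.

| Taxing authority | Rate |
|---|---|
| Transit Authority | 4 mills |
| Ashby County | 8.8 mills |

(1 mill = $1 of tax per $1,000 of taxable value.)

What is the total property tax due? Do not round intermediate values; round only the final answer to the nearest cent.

Assessed value = $1,933,644 × 0.403 = $779,258.532
Taxable value = $779,258.532 − $71,400 = $707,858.532
Transit Authority: $707,858.532 × 0.004 = $2,831.434128
Ashby County: $707,858.532 × 0.0088 = $6,229.1550816
Total = $2,831.434128 + $6,229.1550816 = $9,060.5892096

$9,060.59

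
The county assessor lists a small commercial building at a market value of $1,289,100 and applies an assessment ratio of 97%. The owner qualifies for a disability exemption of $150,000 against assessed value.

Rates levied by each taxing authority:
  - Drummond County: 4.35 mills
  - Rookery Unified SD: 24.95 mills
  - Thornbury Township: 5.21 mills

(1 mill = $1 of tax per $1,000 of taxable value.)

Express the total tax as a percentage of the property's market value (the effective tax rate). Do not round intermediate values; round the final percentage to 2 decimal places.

Assessed value = $1,289,100 × 0.97 = $1,250,427
Taxable value = $1,250,427 − $150,000 = $1,100,427
Drummond County: $1,100,427 × 0.00435 = $4,786.85745
Rookery Unified SD: $1,100,427 × 0.02495 = $27,455.65365
Thornbury Township: $1,100,427 × 0.00521 = $5,733.22467
Total tax = $37,975.73577
Effective rate = $37,975.73577 ÷ $1,289,100 = 2.95% of market value

2.95%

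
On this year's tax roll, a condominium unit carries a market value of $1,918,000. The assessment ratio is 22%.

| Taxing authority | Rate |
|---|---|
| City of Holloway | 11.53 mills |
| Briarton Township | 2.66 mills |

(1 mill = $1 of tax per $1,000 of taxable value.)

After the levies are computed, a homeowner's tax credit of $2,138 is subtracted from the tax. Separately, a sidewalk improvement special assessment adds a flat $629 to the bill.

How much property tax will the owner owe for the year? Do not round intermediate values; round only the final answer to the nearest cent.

$4,478.61

Assessed value = $1,918,000 × 0.22 = $421,960
City of Holloway: $421,960 × 0.01153 = $4,865.1988
Briarton Township: $421,960 × 0.00266 = $1,122.4136
Levies subtotal = $5,987.6124
After credit = $5,987.6124 − $2,138 = $3,849.6124
Total = $3,849.6124 + $629 = $4,478.6124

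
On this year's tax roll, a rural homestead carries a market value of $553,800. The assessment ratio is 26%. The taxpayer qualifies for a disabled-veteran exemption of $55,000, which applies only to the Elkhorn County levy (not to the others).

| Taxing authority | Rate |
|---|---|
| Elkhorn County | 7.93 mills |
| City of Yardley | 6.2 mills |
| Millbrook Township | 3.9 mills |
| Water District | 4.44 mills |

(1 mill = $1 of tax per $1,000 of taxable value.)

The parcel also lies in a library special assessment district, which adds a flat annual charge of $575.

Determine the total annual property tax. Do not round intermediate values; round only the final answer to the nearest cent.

$3,374.26

Assessed value = $553,800 × 0.26 = $143,988
Elkhorn County: ($143,988 − $55,000) × 0.00793 = $88,988 × 0.00793 = $705.67484
City of Yardley: $143,988 × 0.0062 = $892.7256
Millbrook Township: $143,988 × 0.0039 = $561.5532
Water District: $143,988 × 0.00444 = $639.30672
Levies subtotal = $2,799.26036
Total = $2,799.26036 + $575 = $3,374.26036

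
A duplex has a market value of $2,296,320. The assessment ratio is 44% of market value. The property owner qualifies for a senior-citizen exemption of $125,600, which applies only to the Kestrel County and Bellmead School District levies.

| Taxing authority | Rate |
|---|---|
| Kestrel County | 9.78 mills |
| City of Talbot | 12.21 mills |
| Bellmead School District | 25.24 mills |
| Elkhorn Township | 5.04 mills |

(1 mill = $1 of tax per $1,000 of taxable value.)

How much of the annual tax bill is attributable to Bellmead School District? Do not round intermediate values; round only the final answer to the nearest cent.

$22,331.87

Assessed value = $2,296,320 × 0.44 = $1,010,380.8
Bellmead School District taxable value = $1,010,380.8 − $125,600 = $884,780.8
Bellmead School District levy = $884,780.8 × 0.02524 = $22,331.867392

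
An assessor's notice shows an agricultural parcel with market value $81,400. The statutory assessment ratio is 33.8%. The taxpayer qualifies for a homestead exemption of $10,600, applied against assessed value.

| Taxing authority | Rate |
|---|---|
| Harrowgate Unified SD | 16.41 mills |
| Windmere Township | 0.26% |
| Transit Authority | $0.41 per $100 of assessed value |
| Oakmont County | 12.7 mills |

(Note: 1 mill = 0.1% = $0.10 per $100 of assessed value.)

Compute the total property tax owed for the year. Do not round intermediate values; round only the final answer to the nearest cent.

$605.66

Assessed value = $81,400 × 0.338 = $27,513.2
Taxable value = $27,513.2 − $10,600 = $16,913.2
Harrowgate Unified SD: $16,913.2 × 0.01641 = $277.545612
Windmere Township: $16,913.2 × 0.0026 = $43.97432
Transit Authority: $16,913.2 × 0.0041 = $69.34412
Oakmont County: $16,913.2 × 0.0127 = $214.79764
Total = $605.661692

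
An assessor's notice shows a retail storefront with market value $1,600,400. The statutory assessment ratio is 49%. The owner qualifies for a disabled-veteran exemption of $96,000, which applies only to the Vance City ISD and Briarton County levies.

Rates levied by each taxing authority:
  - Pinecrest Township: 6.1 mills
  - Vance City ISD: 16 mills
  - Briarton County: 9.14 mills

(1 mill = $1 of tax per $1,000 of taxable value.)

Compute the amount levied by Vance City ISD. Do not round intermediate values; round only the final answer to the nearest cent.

$11,011.14

Assessed value = $1,600,400 × 0.49 = $784,196
Vance City ISD taxable value = $784,196 − $96,000 = $688,196
Vance City ISD levy = $688,196 × 0.016 = $11,011.136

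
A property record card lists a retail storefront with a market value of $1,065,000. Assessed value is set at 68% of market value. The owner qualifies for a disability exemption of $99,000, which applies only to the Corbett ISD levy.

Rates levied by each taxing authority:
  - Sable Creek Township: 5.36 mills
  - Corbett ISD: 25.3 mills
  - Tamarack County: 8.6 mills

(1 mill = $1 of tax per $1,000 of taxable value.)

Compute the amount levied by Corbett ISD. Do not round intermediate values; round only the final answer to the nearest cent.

Assessed value = $1,065,000 × 0.68 = $724,200
Corbett ISD taxable value = $724,200 − $99,000 = $625,200
Corbett ISD levy = $625,200 × 0.0253 = $15,817.56

$15,817.56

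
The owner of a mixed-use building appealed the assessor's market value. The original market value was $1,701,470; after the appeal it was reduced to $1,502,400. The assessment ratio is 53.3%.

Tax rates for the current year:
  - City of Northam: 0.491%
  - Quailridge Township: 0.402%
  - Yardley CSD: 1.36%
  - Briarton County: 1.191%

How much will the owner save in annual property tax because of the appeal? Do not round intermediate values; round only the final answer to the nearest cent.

Old assessed value = $1,701,470 × 0.533 = $906,883.51
New assessed value = $1,502,400 × 0.533 = $800,779.2
Combined rate = 0.00491 + 0.00402 + 0.0136 + 0.01191 = 0.03444
Old tax = $906,883.51 × 0.03444 = $31,233.0680844
New tax = $800,779.2 × 0.03444 = $27,578.835648
Reduction = $31,233.0680844 − $27,578.835648 = $3,654.2324364

$3,654.23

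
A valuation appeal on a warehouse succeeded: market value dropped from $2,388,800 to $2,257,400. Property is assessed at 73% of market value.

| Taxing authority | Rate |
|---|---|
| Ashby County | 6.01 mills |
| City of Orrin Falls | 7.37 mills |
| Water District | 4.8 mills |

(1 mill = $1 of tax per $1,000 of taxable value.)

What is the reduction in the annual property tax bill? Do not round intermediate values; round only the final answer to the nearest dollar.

$1,744

Old assessed value = $2,388,800 × 0.73 = $1,743,824
New assessed value = $2,257,400 × 0.73 = $1,647,902
Combined rate = 0.00601 + 0.00737 + 0.0048 = 0.01818
Old tax = $1,743,824 × 0.01818 = $31,702.72032
New tax = $1,647,902 × 0.01818 = $29,958.85836
Reduction = $31,702.72032 − $29,958.85836 = $1,743.86196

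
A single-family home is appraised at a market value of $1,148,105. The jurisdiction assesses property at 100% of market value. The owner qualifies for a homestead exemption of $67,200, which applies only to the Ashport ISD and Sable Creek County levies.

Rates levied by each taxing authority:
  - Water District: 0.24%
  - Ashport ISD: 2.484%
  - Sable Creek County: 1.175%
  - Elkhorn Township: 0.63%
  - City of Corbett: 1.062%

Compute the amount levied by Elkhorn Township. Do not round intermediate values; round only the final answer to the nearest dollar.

Assessed value = $1,148,105 × 1 = $1,148,105
Elkhorn Township taxable value = $1,148,105 (exemption does not apply)
Elkhorn Township levy = $1,148,105 × 0.0063 = $7,233.0615

$7,233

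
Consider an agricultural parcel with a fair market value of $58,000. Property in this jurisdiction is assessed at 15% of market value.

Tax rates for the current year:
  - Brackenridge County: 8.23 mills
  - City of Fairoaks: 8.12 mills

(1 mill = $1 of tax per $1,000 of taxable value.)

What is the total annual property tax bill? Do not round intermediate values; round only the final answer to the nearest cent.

$142.25

Assessed value = $58,000 × 0.15 = $8,700
Brackenridge County: $8,700 × 0.00823 = $71.601
City of Fairoaks: $8,700 × 0.00812 = $70.644
Total = $71.601 + $70.644 = $142.245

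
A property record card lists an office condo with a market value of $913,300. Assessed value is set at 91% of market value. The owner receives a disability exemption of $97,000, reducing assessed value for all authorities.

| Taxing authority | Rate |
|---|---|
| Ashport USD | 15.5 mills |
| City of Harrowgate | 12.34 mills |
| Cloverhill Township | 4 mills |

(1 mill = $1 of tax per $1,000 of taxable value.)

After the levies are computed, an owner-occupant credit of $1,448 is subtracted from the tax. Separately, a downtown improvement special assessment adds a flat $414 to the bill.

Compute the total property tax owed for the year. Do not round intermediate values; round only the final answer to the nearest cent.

Assessed value = $913,300 × 0.91 = $831,103
Taxable value = $831,103 − $97,000 = $734,103
Ashport USD: $734,103 × 0.0155 = $11,378.5965
City of Harrowgate: $734,103 × 0.01234 = $9,058.83102
Cloverhill Township: $734,103 × 0.004 = $2,936.412
Levies subtotal = $23,373.83952
After credit = $23,373.83952 − $1,448 = $21,925.83952
Total = $21,925.83952 + $414 = $22,339.83952

$22,339.84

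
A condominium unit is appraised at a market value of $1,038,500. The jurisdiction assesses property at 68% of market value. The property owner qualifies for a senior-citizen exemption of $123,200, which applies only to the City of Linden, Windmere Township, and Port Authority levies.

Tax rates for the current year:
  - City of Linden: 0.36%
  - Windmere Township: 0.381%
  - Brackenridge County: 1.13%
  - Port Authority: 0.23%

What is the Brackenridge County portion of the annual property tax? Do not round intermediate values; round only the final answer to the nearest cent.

Assessed value = $1,038,500 × 0.68 = $706,180
Brackenridge County taxable value = $706,180 (exemption does not apply)
Brackenridge County levy = $706,180 × 0.0113 = $7,979.834

$7,979.83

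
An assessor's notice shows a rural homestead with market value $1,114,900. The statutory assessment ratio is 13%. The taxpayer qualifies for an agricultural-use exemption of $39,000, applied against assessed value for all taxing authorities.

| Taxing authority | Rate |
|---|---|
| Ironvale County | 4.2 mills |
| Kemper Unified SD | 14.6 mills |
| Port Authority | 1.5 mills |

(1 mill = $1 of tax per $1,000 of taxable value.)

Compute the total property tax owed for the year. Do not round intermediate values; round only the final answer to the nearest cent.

$2,150.52

Assessed value = $1,114,900 × 0.13 = $144,937
Taxable value = $144,937 − $39,000 = $105,937
Ironvale County: $105,937 × 0.0042 = $444.9354
Kemper Unified SD: $105,937 × 0.0146 = $1,546.6802
Port Authority: $105,937 × 0.0015 = $158.9055
Total = $444.9354 + $1,546.6802 + $158.9055 = $2,150.5211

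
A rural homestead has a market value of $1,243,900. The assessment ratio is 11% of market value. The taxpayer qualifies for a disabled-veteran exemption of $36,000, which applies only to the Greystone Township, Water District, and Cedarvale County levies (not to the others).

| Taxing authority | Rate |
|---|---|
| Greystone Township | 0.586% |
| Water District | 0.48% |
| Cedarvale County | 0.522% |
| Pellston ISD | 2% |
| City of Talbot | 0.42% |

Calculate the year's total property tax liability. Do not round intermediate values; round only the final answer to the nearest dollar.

Assessed value = $1,243,900 × 0.11 = $136,829
Greystone Township: ($136,829 − $36,000) × 0.00586 = $100,829 × 0.00586 = $590.85794
Water District: ($136,829 − $36,000) × 0.0048 = $100,829 × 0.0048 = $483.9792
Cedarvale County: ($136,829 − $36,000) × 0.00522 = $100,829 × 0.00522 = $526.32738
Pellston ISD: $136,829 × 0.02 = $2,736.58
City of Talbot: $136,829 × 0.0042 = $574.6818
Total = $4,912.42632

$4,912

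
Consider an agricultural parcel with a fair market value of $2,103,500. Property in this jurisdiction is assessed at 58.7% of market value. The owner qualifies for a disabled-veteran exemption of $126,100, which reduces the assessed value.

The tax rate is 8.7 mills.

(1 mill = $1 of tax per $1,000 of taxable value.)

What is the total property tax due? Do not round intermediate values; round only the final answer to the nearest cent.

$9,645.29

Assessed value = $2,103,500 × 0.587 = $1,234,754.5
Taxable value = $1,234,754.5 − $126,100 = $1,108,654.5
Tax = $1,108,654.5 × 0.0087 = $9,645.29415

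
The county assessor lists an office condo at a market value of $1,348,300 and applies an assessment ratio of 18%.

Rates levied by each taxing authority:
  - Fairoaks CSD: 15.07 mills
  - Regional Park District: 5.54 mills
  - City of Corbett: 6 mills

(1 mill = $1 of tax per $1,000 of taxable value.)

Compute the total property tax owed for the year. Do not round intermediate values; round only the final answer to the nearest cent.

Assessed value = $1,348,300 × 0.18 = $242,694
Fairoaks CSD: $242,694 × 0.01507 = $3,657.39858
Regional Park District: $242,694 × 0.00554 = $1,344.52476
City of Corbett: $242,694 × 0.006 = $1,456.164
Total = $3,657.39858 + $1,344.52476 + $1,456.164 = $6,458.08734

$6,458.09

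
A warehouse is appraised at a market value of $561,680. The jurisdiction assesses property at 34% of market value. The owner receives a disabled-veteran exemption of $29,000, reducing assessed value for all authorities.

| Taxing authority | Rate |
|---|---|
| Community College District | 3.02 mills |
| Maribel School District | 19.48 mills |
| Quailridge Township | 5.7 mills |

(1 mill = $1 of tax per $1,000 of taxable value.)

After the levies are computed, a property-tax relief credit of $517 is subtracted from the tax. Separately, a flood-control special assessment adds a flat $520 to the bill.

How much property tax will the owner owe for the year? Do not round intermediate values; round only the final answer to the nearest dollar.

$4,571

Assessed value = $561,680 × 0.34 = $190,971.2
Taxable value = $190,971.2 − $29,000 = $161,971.2
Community College District: $161,971.2 × 0.00302 = $489.153024
Maribel School District: $161,971.2 × 0.01948 = $3,155.198976
Quailridge Township: $161,971.2 × 0.0057 = $923.23584
Levies subtotal = $4,567.58784
After credit = $4,567.58784 − $517 = $4,050.58784
Total = $4,050.58784 + $520 = $4,570.58784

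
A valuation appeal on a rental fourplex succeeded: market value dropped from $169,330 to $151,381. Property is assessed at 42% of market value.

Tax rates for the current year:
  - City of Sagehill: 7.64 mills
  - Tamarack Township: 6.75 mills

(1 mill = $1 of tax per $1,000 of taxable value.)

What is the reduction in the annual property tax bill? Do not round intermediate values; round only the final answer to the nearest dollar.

$108

Old assessed value = $169,330 × 0.42 = $71,118.6
New assessed value = $151,381 × 0.42 = $63,580.02
Combined rate = 0.00764 + 0.00675 = 0.01439
Old tax = $71,118.6 × 0.01439 = $1,023.396654
New tax = $63,580.02 × 0.01439 = $914.9164878
Reduction = $1,023.396654 − $914.9164878 = $108.4801662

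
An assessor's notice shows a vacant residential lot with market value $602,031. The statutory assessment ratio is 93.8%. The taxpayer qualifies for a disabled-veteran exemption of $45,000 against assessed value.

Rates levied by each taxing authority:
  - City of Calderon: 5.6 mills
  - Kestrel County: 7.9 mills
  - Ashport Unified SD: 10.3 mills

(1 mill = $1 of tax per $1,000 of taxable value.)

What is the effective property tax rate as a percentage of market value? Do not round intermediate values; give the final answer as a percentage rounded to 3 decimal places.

2.055%

Assessed value = $602,031 × 0.938 = $564,705.078
Taxable value = $564,705.078 − $45,000 = $519,705.078
City of Calderon: $519,705.078 × 0.0056 = $2,910.3484368
Kestrel County: $519,705.078 × 0.0079 = $4,105.6701162
Ashport Unified SD: $519,705.078 × 0.0103 = $5,352.9623034
Total tax = $12,368.9808564
Effective rate = $12,368.9808564 ÷ $602,031 = 2.055% of market value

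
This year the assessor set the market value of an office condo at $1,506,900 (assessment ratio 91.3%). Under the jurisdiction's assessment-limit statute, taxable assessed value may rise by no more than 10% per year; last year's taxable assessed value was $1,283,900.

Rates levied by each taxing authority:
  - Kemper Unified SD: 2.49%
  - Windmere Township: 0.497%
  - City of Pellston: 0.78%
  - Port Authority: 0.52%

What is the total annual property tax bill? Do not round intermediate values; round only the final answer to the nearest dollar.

Uncapped assessed value = $1,506,900 × 0.913 = $1,375,799.7
Cap limit = $1,283,900 × 1.1 = $1,412,290
Taxable assessed value = min($1,375,799.7, $1,412,290) = $1,375,799.7 (cap does not bind)
Kemper Unified SD: $1,375,799.7 × 0.0249 = $34,257.41253
Windmere Township: $1,375,799.7 × 0.00497 = $6,837.724509
City of Pellston: $1,375,799.7 × 0.0078 = $10,731.23766
Port Authority: $1,375,799.7 × 0.0052 = $7,154.15844
Total = $58,980.533139

$58,981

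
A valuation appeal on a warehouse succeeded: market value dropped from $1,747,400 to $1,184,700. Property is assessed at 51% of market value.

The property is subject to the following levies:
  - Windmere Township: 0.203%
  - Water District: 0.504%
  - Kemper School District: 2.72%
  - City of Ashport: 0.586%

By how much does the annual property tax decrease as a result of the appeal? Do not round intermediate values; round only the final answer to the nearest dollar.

Old assessed value = $1,747,400 × 0.51 = $891,174
New assessed value = $1,184,700 × 0.51 = $604,197
Combined rate = 0.00203 + 0.00504 + 0.0272 + 0.00586 = 0.04013
Old tax = $891,174 × 0.04013 = $35,762.81262
New tax = $604,197 × 0.04013 = $24,246.42561
Reduction = $35,762.81262 − $24,246.42561 = $11,516.38701

$11,516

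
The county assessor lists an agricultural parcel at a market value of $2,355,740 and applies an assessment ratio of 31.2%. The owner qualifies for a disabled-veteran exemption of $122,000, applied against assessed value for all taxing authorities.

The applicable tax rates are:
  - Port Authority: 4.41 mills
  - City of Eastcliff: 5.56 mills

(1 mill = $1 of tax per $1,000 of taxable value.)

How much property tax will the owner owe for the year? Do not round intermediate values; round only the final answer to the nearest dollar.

$6,112

Assessed value = $2,355,740 × 0.312 = $734,990.88
Taxable value = $734,990.88 − $122,000 = $612,990.88
Port Authority: $612,990.88 × 0.00441 = $2,703.2897808
City of Eastcliff: $612,990.88 × 0.00556 = $3,408.2292928
Total = $2,703.2897808 + $3,408.2292928 = $6,111.5190736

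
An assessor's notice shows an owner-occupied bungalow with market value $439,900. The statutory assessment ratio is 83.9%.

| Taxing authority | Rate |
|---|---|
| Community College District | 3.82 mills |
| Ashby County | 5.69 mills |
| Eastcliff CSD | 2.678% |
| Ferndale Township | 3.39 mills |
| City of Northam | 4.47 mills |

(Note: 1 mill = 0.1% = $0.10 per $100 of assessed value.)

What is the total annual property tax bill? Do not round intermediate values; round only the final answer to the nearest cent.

Assessed value = $439,900 × 0.839 = $369,076.1
Community College District: $369,076.1 × 0.00382 = $1,409.870702
Ashby County: $369,076.1 × 0.00569 = $2,100.043009
Eastcliff CSD: $369,076.1 × 0.02678 = $9,883.857958
Ferndale Township: $369,076.1 × 0.00339 = $1,251.167979
City of Northam: $369,076.1 × 0.00447 = $1,649.770167
Total = $16,294.709815

$16,294.71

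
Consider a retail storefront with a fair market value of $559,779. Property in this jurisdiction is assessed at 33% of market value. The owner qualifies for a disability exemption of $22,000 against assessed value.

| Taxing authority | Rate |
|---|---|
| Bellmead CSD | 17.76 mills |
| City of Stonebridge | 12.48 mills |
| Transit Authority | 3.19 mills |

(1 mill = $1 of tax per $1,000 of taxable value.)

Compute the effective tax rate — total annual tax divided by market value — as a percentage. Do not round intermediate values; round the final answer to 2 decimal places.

Assessed value = $559,779 × 0.33 = $184,727.07
Taxable value = $184,727.07 − $22,000 = $162,727.07
Bellmead CSD: $162,727.07 × 0.01776 = $2,890.0327632
City of Stonebridge: $162,727.07 × 0.01248 = $2,030.8338336
Transit Authority: $162,727.07 × 0.00319 = $519.0993533
Total tax = $5,439.9659501
Effective rate = $5,439.9659501 ÷ $559,779 = 0.97% of market value

0.97%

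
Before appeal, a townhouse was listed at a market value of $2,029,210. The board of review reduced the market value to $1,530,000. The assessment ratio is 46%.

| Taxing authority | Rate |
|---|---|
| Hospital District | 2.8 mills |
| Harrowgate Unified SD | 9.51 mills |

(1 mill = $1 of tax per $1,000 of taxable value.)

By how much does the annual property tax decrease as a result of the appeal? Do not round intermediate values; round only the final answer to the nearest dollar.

Old assessed value = $2,029,210 × 0.46 = $933,436.6
New assessed value = $1,530,000 × 0.46 = $703,800
Combined rate = 0.0028 + 0.00951 = 0.01231
Old tax = $933,436.6 × 0.01231 = $11,490.604546
New tax = $703,800 × 0.01231 = $8,663.778
Reduction = $11,490.604546 − $8,663.778 = $2,826.826546

$2,827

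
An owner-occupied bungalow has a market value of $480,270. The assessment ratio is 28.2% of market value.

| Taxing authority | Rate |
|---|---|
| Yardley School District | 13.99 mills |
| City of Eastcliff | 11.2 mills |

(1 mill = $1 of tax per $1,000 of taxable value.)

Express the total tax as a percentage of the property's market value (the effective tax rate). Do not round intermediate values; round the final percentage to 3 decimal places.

0.710%

Assessed value = $480,270 × 0.282 = $135,436.14
Yardley School District: $135,436.14 × 0.01399 = $1,894.7515986
City of Eastcliff: $135,436.14 × 0.0112 = $1,516.884768
Total tax = $3,411.6363666
Effective rate = $3,411.6363666 ÷ $480,270 = 0.710% of market value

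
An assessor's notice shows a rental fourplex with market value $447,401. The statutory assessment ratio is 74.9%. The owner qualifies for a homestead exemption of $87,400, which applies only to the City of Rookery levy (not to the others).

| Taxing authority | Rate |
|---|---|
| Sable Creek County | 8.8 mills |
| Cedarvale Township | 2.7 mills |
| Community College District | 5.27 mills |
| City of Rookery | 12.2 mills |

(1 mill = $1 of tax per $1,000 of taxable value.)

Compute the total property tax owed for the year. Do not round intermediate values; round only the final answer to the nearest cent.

Assessed value = $447,401 × 0.749 = $335,103.349
Sable Creek County: $335,103.349 × 0.0088 = $2,948.9094712
Cedarvale Township: $335,103.349 × 0.0027 = $904.7790423
Community College District: $335,103.349 × 0.00527 = $1,765.99464923
City of Rookery: ($335,103.349 − $87,400) × 0.0122 = $247,703.349 × 0.0122 = $3,021.9808578
Total = $8,641.66402053

$8,641.66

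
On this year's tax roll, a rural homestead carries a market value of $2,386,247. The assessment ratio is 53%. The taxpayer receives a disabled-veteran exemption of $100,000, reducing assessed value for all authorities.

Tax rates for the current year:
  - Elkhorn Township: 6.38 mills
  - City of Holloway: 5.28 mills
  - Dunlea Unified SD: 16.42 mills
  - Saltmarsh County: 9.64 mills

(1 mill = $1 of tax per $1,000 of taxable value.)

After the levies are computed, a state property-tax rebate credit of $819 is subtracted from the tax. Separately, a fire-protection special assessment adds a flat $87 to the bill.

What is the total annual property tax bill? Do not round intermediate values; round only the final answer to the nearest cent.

Assessed value = $2,386,247 × 0.53 = $1,264,710.91
Taxable value = $1,264,710.91 − $100,000 = $1,164,710.91
Elkhorn Township: $1,164,710.91 × 0.00638 = $7,430.8556058
City of Holloway: $1,164,710.91 × 0.00528 = $6,149.6736048
Dunlea Unified SD: $1,164,710.91 × 0.01642 = $19,124.5531422
Saltmarsh County: $1,164,710.91 × 0.00964 = $11,227.8131724
Levies subtotal = $43,932.8955252
After credit = $43,932.8955252 − $819 = $43,113.8955252
Total = $43,113.8955252 + $87 = $43,200.8955252

$43,200.90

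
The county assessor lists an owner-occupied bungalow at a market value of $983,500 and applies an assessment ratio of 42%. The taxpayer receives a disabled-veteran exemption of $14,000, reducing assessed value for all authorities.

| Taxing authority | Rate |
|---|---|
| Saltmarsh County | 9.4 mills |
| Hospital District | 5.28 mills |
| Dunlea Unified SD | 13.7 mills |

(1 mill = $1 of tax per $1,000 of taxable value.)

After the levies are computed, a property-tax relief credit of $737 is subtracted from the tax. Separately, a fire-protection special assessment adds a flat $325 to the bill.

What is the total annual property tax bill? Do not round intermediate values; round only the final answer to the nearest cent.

Assessed value = $983,500 × 0.42 = $413,070
Taxable value = $413,070 − $14,000 = $399,070
Saltmarsh County: $399,070 × 0.0094 = $3,751.258
Hospital District: $399,070 × 0.00528 = $2,107.0896
Dunlea Unified SD: $399,070 × 0.0137 = $5,467.259
Levies subtotal = $11,325.6066
After credit = $11,325.6066 − $737 = $10,588.6066
Total = $10,588.6066 + $325 = $10,913.6066

$10,913.61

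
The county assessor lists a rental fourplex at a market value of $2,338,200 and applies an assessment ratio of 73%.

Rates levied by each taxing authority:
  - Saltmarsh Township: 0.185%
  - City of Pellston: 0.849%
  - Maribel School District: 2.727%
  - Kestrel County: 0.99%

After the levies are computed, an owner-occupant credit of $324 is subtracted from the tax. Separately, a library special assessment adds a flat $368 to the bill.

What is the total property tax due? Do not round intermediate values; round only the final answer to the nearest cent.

Assessed value = $2,338,200 × 0.73 = $1,706,886
Saltmarsh Township: $1,706,886 × 0.00185 = $3,157.7391
City of Pellston: $1,706,886 × 0.00849 = $14,491.46214
Maribel School District: $1,706,886 × 0.02727 = $46,546.78122
Kestrel County: $1,706,886 × 0.0099 = $16,898.1714
Levies subtotal = $81,094.15386
After credit = $81,094.15386 − $324 = $80,770.15386
Total = $80,770.15386 + $368 = $81,138.15386

$81,138.15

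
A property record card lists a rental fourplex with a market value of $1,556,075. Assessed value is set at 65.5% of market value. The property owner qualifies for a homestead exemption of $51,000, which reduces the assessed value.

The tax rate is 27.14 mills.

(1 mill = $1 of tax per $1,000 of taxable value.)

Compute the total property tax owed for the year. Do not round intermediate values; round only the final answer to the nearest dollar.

Assessed value = $1,556,075 × 0.655 = $1,019,229.125
Taxable value = $1,019,229.125 − $51,000 = $968,229.125
Tax = $968,229.125 × 0.02714 = $26,277.7384525

$26,278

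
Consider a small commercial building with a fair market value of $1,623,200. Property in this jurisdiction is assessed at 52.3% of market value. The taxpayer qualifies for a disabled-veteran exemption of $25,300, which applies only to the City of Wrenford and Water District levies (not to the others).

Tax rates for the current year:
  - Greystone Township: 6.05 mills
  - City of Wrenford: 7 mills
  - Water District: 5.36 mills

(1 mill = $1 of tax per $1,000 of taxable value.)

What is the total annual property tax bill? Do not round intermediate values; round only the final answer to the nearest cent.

$15,316.16

Assessed value = $1,623,200 × 0.523 = $848,933.6
Greystone Township: $848,933.6 × 0.00605 = $5,136.04828
City of Wrenford: ($848,933.6 − $25,300) × 0.007 = $823,633.6 × 0.007 = $5,765.4352
Water District: ($848,933.6 − $25,300) × 0.00536 = $823,633.6 × 0.00536 = $4,414.676096
Total = $15,316.159576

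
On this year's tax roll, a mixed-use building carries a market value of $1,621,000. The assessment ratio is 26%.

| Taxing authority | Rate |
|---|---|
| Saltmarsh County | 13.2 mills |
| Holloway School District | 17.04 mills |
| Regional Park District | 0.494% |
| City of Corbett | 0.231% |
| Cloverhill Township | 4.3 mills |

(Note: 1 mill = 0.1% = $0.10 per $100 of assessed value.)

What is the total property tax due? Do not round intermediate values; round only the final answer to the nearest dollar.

Assessed value = $1,621,000 × 0.26 = $421,460
Saltmarsh County: $421,460 × 0.0132 = $5,563.272
Holloway School District: $421,460 × 0.01704 = $7,181.6784
Regional Park District: $421,460 × 0.00494 = $2,082.0124
City of Corbett: $421,460 × 0.00231 = $973.5726
Cloverhill Township: $421,460 × 0.0043 = $1,812.278
Total = $17,612.8134

$17,613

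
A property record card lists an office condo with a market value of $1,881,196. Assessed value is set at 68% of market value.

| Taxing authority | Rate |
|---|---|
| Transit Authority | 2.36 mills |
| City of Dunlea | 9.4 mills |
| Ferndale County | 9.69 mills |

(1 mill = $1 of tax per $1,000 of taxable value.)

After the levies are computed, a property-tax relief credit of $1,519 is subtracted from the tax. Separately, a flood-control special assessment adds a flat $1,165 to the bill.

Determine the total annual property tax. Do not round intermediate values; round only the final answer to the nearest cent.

Assessed value = $1,881,196 × 0.68 = $1,279,213.28
Transit Authority: $1,279,213.28 × 0.00236 = $3,018.9433408
City of Dunlea: $1,279,213.28 × 0.0094 = $12,024.604832
Ferndale County: $1,279,213.28 × 0.00969 = $12,395.5766832
Levies subtotal = $27,439.124856
After credit = $27,439.124856 − $1,519 = $25,920.124856
Total = $25,920.124856 + $1,165 = $27,085.124856

$27,085.12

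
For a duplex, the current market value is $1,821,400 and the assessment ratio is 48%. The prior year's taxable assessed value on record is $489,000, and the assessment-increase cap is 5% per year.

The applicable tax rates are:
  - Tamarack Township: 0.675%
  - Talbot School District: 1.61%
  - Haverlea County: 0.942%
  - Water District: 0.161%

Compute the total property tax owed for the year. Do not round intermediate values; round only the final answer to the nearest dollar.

$17,396

Uncapped assessed value = $1,821,400 × 0.48 = $874,272
Cap limit = $489,000 × 1.05 = $513,450
Taxable assessed value = min($874,272, $513,450) = $513,450 (cap binds)
Tamarack Township: $513,450 × 0.00675 = $3,465.7875
Talbot School District: $513,450 × 0.0161 = $8,266.545
Haverlea County: $513,450 × 0.00942 = $4,836.699
Water District: $513,450 × 0.00161 = $826.6545
Total = $17,395.686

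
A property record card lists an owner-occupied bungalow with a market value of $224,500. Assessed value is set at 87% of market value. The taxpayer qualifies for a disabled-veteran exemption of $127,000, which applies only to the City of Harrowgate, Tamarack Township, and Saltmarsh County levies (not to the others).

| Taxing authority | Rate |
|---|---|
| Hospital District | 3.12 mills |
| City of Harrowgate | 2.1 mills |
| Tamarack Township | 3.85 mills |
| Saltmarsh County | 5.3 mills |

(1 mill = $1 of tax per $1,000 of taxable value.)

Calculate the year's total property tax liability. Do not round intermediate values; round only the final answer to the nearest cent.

$1,377.93

Assessed value = $224,500 × 0.87 = $195,315
Hospital District: $195,315 × 0.00312 = $609.3828
City of Harrowgate: ($195,315 − $127,000) × 0.0021 = $68,315 × 0.0021 = $143.4615
Tamarack Township: ($195,315 − $127,000) × 0.00385 = $68,315 × 0.00385 = $263.01275
Saltmarsh County: ($195,315 − $127,000) × 0.0053 = $68,315 × 0.0053 = $362.0695
Total = $1,377.92655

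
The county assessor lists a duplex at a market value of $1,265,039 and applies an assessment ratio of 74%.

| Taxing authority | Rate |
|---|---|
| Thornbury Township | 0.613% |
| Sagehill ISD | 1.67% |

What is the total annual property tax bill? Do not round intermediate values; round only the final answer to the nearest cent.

$21,371.82

Assessed value = $1,265,039 × 0.74 = $936,128.86
Thornbury Township: $936,128.86 × 0.00613 = $5,738.4699118
Sagehill ISD: $936,128.86 × 0.0167 = $15,633.351962
Total = $5,738.4699118 + $15,633.351962 = $21,371.8218738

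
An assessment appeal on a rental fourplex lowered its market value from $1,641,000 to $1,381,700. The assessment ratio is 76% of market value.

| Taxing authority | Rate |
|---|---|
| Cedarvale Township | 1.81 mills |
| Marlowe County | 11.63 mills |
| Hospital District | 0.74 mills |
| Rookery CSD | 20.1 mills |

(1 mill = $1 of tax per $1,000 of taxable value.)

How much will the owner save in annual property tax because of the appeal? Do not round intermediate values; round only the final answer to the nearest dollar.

$6,755

Old assessed value = $1,641,000 × 0.76 = $1,247,160
New assessed value = $1,381,700 × 0.76 = $1,050,092
Combined rate = 0.00181 + 0.01163 + 0.00074 + 0.0201 = 0.03428
Old tax = $1,247,160 × 0.03428 = $42,752.6448
New tax = $1,050,092 × 0.03428 = $35,997.15376
Reduction = $42,752.6448 − $35,997.15376 = $6,755.49104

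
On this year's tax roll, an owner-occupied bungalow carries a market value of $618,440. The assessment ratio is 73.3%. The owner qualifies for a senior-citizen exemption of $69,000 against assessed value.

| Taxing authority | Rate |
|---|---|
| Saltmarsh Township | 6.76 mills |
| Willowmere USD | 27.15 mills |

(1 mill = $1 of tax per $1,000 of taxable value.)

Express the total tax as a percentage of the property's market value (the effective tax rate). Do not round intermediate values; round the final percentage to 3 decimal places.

Assessed value = $618,440 × 0.733 = $453,316.52
Taxable value = $453,316.52 − $69,000 = $384,316.52
Saltmarsh Township: $384,316.52 × 0.00676 = $2,597.9796752
Willowmere USD: $384,316.52 × 0.02715 = $10,434.193518
Total tax = $13,032.1731932
Effective rate = $13,032.1731932 ÷ $618,440 = 2.107% of market value

2.107%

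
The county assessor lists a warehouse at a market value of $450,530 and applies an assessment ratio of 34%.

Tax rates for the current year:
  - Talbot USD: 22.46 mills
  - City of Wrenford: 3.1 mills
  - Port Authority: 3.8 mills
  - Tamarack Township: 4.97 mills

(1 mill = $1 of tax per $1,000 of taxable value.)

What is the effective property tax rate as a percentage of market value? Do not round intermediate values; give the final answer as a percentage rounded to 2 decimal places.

Assessed value = $450,530 × 0.34 = $153,180.2
Talbot USD: $153,180.2 × 0.02246 = $3,440.427292
City of Wrenford: $153,180.2 × 0.0031 = $474.85862
Port Authority: $153,180.2 × 0.0038 = $582.08476
Tamarack Township: $153,180.2 × 0.00497 = $761.305594
Total tax = $5,258.676266
Effective rate = $5,258.676266 ÷ $450,530 = 1.17% of market value

1.17%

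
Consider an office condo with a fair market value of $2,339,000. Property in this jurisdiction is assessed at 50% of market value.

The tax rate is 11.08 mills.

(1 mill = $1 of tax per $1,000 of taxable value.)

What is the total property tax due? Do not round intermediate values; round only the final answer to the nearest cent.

$12,958.06

Assessed value = $2,339,000 × 0.5 = $1,169,500
Tax = $1,169,500 × 0.01108 = $12,958.06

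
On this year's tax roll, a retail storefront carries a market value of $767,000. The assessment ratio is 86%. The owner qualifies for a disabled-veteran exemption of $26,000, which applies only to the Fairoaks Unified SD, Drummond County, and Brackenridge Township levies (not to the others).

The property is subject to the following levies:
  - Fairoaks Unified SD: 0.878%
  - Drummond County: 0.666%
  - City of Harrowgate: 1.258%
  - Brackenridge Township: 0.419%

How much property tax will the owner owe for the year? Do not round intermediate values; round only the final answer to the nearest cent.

$20,735.98

Assessed value = $767,000 × 0.86 = $659,620
Fairoaks Unified SD: ($659,620 − $26,000) × 0.00878 = $633,620 × 0.00878 = $5,563.1836
Drummond County: ($659,620 − $26,000) × 0.00666 = $633,620 × 0.00666 = $4,219.9092
City of Harrowgate: $659,620 × 0.01258 = $8,298.0196
Brackenridge Township: ($659,620 − $26,000) × 0.00419 = $633,620 × 0.00419 = $2,654.8678
Total = $20,735.9802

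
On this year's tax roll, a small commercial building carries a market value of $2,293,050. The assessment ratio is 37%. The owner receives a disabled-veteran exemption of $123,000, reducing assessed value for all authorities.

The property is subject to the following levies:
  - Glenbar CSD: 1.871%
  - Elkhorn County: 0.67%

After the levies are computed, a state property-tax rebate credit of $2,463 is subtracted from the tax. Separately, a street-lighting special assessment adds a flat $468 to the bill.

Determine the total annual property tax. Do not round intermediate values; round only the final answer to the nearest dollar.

$16,438

Assessed value = $2,293,050 × 0.37 = $848,428.5
Taxable value = $848,428.5 − $123,000 = $725,428.5
Glenbar CSD: $725,428.5 × 0.01871 = $13,572.767235
Elkhorn County: $725,428.5 × 0.0067 = $4,860.37095
Levies subtotal = $18,433.138185
After credit = $18,433.138185 − $2,463 = $15,970.138185
Total = $15,970.138185 + $468 = $16,438.138185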